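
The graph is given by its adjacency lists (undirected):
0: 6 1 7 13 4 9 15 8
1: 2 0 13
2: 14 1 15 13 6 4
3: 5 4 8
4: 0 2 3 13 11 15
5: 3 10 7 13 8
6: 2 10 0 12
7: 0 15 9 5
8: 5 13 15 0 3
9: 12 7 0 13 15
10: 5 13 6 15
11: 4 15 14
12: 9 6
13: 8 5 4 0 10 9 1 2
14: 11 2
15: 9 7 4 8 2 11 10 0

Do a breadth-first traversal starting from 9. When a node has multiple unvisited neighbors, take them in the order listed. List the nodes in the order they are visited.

9 → 12 → 7 → 0 → 13 → 15 → 6 → 5 → 1 → 4 → 8 → 10 → 2 → 11 → 3 → 14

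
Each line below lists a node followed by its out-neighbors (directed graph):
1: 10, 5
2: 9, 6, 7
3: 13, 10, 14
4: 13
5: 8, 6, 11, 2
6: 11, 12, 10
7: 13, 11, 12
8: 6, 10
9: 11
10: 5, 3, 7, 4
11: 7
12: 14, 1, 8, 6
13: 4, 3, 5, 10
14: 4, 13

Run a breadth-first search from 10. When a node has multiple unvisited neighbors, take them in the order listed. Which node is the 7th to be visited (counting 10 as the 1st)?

6

Visit 10; enqueue 5, 3, 7, 4 → queue [5, 3, 7, 4]
Visit 5; enqueue 8, 6, 11, 2 → queue [3, 7, 4, 8, 6, 11, 2]
Visit 3; enqueue 13, 14 → queue [7, 4, 8, 6, 11, 2, 13, 14]
Visit 7; enqueue 12 → queue [4, 8, 6, 11, 2, 13, 14, 12]
Visit 4 → queue [8, 6, 11, 2, 13, 14, 12]
Visit 8 → queue [6, 11, 2, 13, 14, 12]
Visit 6 → queue [11, 2, 13, 14, 12]
Visit 11 → queue [2, 13, 14, 12]
Visit 2; enqueue 9 → queue [13, 14, 12, 9]
Visit 13 → queue [14, 12, 9]
Visit 14 → queue [12, 9]
Visit 12; enqueue 1 → queue [9, 1]
Visit 9 → queue [1]
Visit 1 → queue []

Visit order: 10, 5, 3, 7, 4, 8, 6, 11, 2, 13, 14, 12, 9, 1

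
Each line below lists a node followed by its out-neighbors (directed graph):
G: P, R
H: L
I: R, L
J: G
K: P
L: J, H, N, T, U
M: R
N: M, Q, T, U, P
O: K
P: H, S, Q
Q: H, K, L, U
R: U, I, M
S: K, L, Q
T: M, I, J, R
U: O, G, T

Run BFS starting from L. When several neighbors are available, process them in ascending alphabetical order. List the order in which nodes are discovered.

Visit L; enqueue H, J, N, T, U → queue [H, J, N, T, U]
Visit H → queue [J, N, T, U]
Visit J; enqueue G → queue [N, T, U, G]
Visit N; enqueue M, P, Q → queue [T, U, G, M, P, Q]
Visit T; enqueue I, R → queue [U, G, M, P, Q, I, R]
Visit U; enqueue O → queue [G, M, P, Q, I, R, O]
Visit G → queue [M, P, Q, I, R, O]
Visit M → queue [P, Q, I, R, O]
Visit P; enqueue S → queue [Q, I, R, O, S]
Visit Q; enqueue K → queue [I, R, O, S, K]
Visit I → queue [R, O, S, K]
Visit R → queue [O, S, K]
Visit O → queue [S, K]
Visit S → queue [K]
Visit K → queue []

L → H → J → N → T → U → G → M → P → Q → I → R → O → S → K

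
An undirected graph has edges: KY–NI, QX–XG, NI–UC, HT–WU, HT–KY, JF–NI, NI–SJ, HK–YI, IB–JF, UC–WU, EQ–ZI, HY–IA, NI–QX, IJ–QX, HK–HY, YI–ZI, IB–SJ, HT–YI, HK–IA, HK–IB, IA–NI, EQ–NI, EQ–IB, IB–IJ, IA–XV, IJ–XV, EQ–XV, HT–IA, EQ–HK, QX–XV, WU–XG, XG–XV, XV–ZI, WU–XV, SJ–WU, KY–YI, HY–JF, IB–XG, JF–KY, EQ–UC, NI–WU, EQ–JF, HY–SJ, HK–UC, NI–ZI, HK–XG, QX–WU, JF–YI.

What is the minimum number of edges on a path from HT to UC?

2

Level 0: HT
Level 1: IA, KY, WU, YI
Level 2: HK, HY, JF, NI, QX, SJ, UC, XG, XV, ZI
Level 3: EQ, IB, IJ
UC first appears at level 2.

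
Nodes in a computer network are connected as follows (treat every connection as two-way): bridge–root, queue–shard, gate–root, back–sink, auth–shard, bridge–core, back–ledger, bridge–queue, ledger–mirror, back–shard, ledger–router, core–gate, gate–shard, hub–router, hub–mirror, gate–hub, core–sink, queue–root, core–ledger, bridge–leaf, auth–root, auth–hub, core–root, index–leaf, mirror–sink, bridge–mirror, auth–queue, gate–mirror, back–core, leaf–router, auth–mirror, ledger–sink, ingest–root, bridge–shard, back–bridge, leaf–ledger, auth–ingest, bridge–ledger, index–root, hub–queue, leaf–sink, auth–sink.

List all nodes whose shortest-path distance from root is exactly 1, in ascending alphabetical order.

auth, bridge, core, gate, index, ingest, queue

Level 0: root
Level 1: auth, bridge, core, gate, index, ingest, queue
Level 2: back, hub, leaf, ledger, mirror, shard, sink
Level 3: router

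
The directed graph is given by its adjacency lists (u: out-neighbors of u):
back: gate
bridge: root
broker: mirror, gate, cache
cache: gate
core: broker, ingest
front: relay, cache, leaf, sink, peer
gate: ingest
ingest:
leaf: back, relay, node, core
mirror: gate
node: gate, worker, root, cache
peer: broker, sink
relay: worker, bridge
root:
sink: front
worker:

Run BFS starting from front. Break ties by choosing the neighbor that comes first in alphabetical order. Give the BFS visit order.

front cache leaf peer relay sink gate back core node broker bridge worker ingest root mirror

Visit front; enqueue cache, leaf, peer, relay, sink → queue [cache, leaf, peer, relay, sink]
Visit cache; enqueue gate → queue [leaf, peer, relay, sink, gate]
Visit leaf; enqueue back, core, node → queue [peer, relay, sink, gate, back, core, node]
Visit peer; enqueue broker → queue [relay, sink, gate, back, core, node, broker]
Visit relay; enqueue bridge, worker → queue [sink, gate, back, core, node, broker, bridge, worker]
Visit sink → queue [gate, back, core, node, broker, bridge, worker]
Visit gate; enqueue ingest → queue [back, core, node, broker, bridge, worker, ingest]
Visit back → queue [core, node, broker, bridge, worker, ingest]
Visit core → queue [node, broker, bridge, worker, ingest]
Visit node; enqueue root → queue [broker, bridge, worker, ingest, root]
Visit broker; enqueue mirror → queue [bridge, worker, ingest, root, mirror]
Visit bridge → queue [worker, ingest, root, mirror]
Visit worker → queue [ingest, root, mirror]
Visit ingest → queue [root, mirror]
Visit root → queue [mirror]
Visit mirror → queue []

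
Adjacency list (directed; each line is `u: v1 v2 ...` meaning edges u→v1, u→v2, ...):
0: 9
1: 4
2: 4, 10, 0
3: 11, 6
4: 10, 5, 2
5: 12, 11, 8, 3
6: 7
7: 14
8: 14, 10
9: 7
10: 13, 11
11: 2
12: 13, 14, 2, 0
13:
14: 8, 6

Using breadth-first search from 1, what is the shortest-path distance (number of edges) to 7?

Level 0: 1
Level 1: 4
Level 2: 2, 5, 10
Level 3: 0, 3, 8, 11, 12, 13
Level 4: 6, 9, 14
Level 5: 7
7 first appears at level 5.

5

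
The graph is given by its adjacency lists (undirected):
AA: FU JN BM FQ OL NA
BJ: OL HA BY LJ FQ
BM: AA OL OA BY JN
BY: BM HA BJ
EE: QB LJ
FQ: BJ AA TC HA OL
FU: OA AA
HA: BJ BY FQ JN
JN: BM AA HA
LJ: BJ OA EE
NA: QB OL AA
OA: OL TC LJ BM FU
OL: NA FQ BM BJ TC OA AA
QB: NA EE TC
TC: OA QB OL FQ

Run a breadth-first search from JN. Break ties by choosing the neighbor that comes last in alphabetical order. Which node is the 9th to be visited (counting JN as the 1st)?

OA

Visit JN; enqueue HA, BM, AA → queue [HA, BM, AA]
Visit HA; enqueue FQ, BY, BJ → queue [BM, AA, FQ, BY, BJ]
Visit BM; enqueue OL, OA → queue [AA, FQ, BY, BJ, OL, OA]
Visit AA; enqueue NA, FU → queue [FQ, BY, BJ, OL, OA, NA, FU]
Visit FQ; enqueue TC → queue [BY, BJ, OL, OA, NA, FU, TC]
Visit BY → queue [BJ, OL, OA, NA, FU, TC]
Visit BJ; enqueue LJ → queue [OL, OA, NA, FU, TC, LJ]
Visit OL → queue [OA, NA, FU, TC, LJ]
Visit OA → queue [NA, FU, TC, LJ]
Visit NA; enqueue QB → queue [FU, TC, LJ, QB]
Visit FU → queue [TC, LJ, QB]
Visit TC → queue [LJ, QB]
Visit LJ; enqueue EE → queue [QB, EE]
Visit QB → queue [EE]
Visit EE → queue []

Visit order: JN, HA, BM, AA, FQ, BY, BJ, OL, OA, NA, FU, TC, LJ, QB, EE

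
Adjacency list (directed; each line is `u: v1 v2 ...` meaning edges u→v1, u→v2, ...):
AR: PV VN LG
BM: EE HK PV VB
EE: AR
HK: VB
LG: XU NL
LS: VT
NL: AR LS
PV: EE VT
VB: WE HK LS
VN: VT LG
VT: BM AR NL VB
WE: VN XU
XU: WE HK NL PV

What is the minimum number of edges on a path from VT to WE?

2

Level 0: VT
Level 1: AR, BM, NL, VB
Level 2: EE, HK, LG, LS, PV, VN, WE
Level 3: XU
WE first appears at level 2.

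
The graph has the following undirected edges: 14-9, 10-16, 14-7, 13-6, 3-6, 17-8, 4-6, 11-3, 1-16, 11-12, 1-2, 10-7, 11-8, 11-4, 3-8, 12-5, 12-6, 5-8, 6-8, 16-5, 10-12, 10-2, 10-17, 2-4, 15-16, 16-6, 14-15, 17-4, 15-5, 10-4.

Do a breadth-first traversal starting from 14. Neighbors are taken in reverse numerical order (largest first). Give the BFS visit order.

Visit 14; enqueue 15, 9, 7 → queue [15, 9, 7]
Visit 15; enqueue 16, 5 → queue [9, 7, 16, 5]
Visit 9 → queue [7, 16, 5]
Visit 7; enqueue 10 → queue [16, 5, 10]
Visit 16; enqueue 6, 1 → queue [5, 10, 6, 1]
Visit 5; enqueue 12, 8 → queue [10, 6, 1, 12, 8]
Visit 10; enqueue 17, 4, 2 → queue [6, 1, 12, 8, 17, 4, 2]
Visit 6; enqueue 13, 3 → queue [1, 12, 8, 17, 4, 2, 13, 3]
Visit 1 → queue [12, 8, 17, 4, 2, 13, 3]
Visit 12; enqueue 11 → queue [8, 17, 4, 2, 13, 3, 11]
Visit 8 → queue [17, 4, 2, 13, 3, 11]
Visit 17 → queue [4, 2, 13, 3, 11]
Visit 4 → queue [2, 13, 3, 11]
Visit 2 → queue [13, 3, 11]
Visit 13 → queue [3, 11]
Visit 3 → queue [11]
Visit 11 → queue []

14 -> 15 -> 9 -> 7 -> 16 -> 5 -> 10 -> 6 -> 1 -> 12 -> 8 -> 17 -> 4 -> 2 -> 13 -> 3 -> 11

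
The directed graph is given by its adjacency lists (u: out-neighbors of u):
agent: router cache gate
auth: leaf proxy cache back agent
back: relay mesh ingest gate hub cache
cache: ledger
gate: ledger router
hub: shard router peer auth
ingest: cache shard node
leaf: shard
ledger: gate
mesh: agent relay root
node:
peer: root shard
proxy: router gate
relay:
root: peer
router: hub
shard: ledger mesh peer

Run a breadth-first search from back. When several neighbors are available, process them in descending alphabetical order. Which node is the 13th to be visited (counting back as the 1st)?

Visit back; enqueue relay, mesh, ingest, hub, gate, cache → queue [relay, mesh, ingest, hub, gate, cache]
Visit relay → queue [mesh, ingest, hub, gate, cache]
Visit mesh; enqueue root, agent → queue [ingest, hub, gate, cache, root, agent]
Visit ingest; enqueue shard, node → queue [hub, gate, cache, root, agent, shard, node]
Visit hub; enqueue router, peer, auth → queue [gate, cache, root, agent, shard, node, router, peer, auth]
Visit gate; enqueue ledger → queue [cache, root, agent, shard, node, router, peer, auth, ledger]
Visit cache → queue [root, agent, shard, node, router, peer, auth, ledger]
Visit root → queue [agent, shard, node, router, peer, auth, ledger]
Visit agent → queue [shard, node, router, peer, auth, ledger]
Visit shard → queue [node, router, peer, auth, ledger]
Visit node → queue [router, peer, auth, ledger]
Visit router → queue [peer, auth, ledger]
Visit peer → queue [auth, ledger]
Visit auth; enqueue proxy, leaf → queue [ledger, proxy, leaf]
Visit ledger → queue [proxy, leaf]
Visit proxy → queue [leaf]
Visit leaf → queue []

Visit order: back, relay, mesh, ingest, hub, gate, cache, root, agent, shard, node, router, peer, auth, ledger, proxy, leaf

peer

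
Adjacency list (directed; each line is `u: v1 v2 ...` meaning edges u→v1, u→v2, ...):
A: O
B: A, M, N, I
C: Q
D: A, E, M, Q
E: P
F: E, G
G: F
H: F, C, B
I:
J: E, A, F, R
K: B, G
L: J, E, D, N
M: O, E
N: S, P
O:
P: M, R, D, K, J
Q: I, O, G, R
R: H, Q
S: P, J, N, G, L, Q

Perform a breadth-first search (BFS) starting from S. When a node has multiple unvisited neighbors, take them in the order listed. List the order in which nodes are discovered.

S, P, J, N, G, L, Q, M, R, D, K, E, A, F, I, O, H, B, C

Visit S; enqueue P, J, N, G, L, Q → queue [P, J, N, G, L, Q]
Visit P; enqueue M, R, D, K → queue [J, N, G, L, Q, M, R, D, K]
Visit J; enqueue E, A, F → queue [N, G, L, Q, M, R, D, K, E, A, F]
Visit N → queue [G, L, Q, M, R, D, K, E, A, F]
Visit G → queue [L, Q, M, R, D, K, E, A, F]
Visit L → queue [Q, M, R, D, K, E, A, F]
Visit Q; enqueue I, O → queue [M, R, D, K, E, A, F, I, O]
Visit M → queue [R, D, K, E, A, F, I, O]
Visit R; enqueue H → queue [D, K, E, A, F, I, O, H]
Visit D → queue [K, E, A, F, I, O, H]
Visit K; enqueue B → queue [E, A, F, I, O, H, B]
Visit E → queue [A, F, I, O, H, B]
Visit A → queue [F, I, O, H, B]
Visit F → queue [I, O, H, B]
Visit I → queue [O, H, B]
Visit O → queue [H, B]
Visit H; enqueue C → queue [B, C]
Visit B → queue [C]
Visit C → queue []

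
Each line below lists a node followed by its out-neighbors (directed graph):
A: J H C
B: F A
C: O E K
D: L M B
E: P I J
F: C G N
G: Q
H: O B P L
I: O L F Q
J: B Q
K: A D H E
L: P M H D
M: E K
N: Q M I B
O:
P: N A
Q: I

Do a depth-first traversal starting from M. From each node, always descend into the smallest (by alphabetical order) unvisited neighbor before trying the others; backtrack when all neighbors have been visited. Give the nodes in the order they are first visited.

Visit M
M → E
E → I
I → F
F → C
C → K
K → A
A → H
H → B
H → L
L → D
L → P
P → N
N → Q
H → O
A → J
F → G

M → E → I → F → C → K → A → H → B → L → D → P → N → Q → O → J → G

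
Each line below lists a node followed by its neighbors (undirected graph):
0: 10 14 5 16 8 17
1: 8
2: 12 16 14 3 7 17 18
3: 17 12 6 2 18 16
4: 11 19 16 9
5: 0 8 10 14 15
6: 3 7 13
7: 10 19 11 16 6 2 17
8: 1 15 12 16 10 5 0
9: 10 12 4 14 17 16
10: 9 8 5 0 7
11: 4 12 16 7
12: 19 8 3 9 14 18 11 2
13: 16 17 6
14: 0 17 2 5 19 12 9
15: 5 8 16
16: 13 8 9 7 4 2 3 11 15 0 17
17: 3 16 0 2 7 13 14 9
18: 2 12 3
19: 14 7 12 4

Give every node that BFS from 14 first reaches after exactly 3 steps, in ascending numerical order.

1, 6

Level 0: 14
Level 1: 0, 2, 5, 9, 12, 17, 19
Level 2: 3, 4, 7, 8, 10, 11, 13, 15, 16, 18
Level 3: 1, 6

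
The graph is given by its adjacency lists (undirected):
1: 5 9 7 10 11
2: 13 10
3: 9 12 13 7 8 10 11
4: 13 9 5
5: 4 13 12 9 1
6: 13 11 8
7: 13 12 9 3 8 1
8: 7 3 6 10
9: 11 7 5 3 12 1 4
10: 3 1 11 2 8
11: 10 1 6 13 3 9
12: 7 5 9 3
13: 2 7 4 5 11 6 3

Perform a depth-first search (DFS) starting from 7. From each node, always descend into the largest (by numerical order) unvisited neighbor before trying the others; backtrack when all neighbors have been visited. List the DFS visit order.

Visit 7
7 → 13
13 → 11
11 → 10
10 → 8
8 → 6
8 → 3
3 → 12
12 → 9
9 → 5
5 → 4
5 → 1
10 → 2

7 → 13 → 11 → 10 → 8 → 6 → 3 → 12 → 9 → 5 → 4 → 1 → 2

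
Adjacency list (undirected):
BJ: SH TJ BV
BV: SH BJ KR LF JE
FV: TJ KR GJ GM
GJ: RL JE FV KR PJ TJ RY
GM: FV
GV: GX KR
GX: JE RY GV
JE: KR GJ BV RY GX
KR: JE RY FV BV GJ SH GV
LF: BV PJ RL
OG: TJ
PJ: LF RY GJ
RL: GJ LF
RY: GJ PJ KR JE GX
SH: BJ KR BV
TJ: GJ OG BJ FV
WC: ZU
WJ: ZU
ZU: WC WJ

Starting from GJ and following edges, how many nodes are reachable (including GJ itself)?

16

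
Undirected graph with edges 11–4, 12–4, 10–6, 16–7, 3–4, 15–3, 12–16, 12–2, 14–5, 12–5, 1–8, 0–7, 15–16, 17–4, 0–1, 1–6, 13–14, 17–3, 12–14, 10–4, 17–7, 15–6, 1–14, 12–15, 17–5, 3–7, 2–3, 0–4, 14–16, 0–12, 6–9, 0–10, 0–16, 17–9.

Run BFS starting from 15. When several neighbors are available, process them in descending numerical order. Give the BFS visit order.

Visit 15; enqueue 16, 12, 6, 3 → queue [16, 12, 6, 3]
Visit 16; enqueue 14, 7, 0 → queue [12, 6, 3, 14, 7, 0]
Visit 12; enqueue 5, 4, 2 → queue [6, 3, 14, 7, 0, 5, 4, 2]
Visit 6; enqueue 10, 9, 1 → queue [3, 14, 7, 0, 5, 4, 2, 10, 9, 1]
Visit 3; enqueue 17 → queue [14, 7, 0, 5, 4, 2, 10, 9, 1, 17]
Visit 14; enqueue 13 → queue [7, 0, 5, 4, 2, 10, 9, 1, 17, 13]
Visit 7 → queue [0, 5, 4, 2, 10, 9, 1, 17, 13]
Visit 0 → queue [5, 4, 2, 10, 9, 1, 17, 13]
Visit 5 → queue [4, 2, 10, 9, 1, 17, 13]
Visit 4; enqueue 11 → queue [2, 10, 9, 1, 17, 13, 11]
Visit 2 → queue [10, 9, 1, 17, 13, 11]
Visit 10 → queue [9, 1, 17, 13, 11]
Visit 9 → queue [1, 17, 13, 11]
Visit 1; enqueue 8 → queue [17, 13, 11, 8]
Visit 17 → queue [13, 11, 8]
Visit 13 → queue [11, 8]
Visit 11 → queue [8]
Visit 8 → queue []

15 16 12 6 3 14 7 0 5 4 2 10 9 1 17 13 11 8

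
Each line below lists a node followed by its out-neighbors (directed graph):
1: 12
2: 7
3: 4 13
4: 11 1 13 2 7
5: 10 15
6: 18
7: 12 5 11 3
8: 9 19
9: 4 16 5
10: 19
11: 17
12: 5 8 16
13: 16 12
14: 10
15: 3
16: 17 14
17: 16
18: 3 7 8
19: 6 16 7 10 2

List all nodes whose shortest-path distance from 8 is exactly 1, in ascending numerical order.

Level 0: 8
Level 1: 9, 19
Level 2: 2, 4, 5, 6, 7, 10, 16
Level 3: 1, 3, 11, 12, 13, 14, 15, 17, 18

9, 19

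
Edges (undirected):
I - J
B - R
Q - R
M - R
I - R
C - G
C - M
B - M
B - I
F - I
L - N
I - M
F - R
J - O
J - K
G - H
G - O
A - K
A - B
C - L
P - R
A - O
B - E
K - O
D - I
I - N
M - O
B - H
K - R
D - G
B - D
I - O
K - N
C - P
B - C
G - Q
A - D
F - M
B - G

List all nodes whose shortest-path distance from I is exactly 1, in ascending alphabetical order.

Level 0: I
Level 1: B, D, F, J, M, N, O, R
Level 2: A, C, E, G, H, K, L, P, Q

B, D, F, J, M, N, O, R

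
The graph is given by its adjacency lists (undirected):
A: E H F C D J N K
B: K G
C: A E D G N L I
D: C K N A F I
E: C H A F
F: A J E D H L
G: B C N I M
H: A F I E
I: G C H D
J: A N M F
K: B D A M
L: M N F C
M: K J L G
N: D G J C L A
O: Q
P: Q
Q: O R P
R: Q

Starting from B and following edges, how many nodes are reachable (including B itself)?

BFS from B visits: B, K, G, M, D, A, N, I, C, L, J, F, H, E
Reachable nodes: 14 of 18 total.

14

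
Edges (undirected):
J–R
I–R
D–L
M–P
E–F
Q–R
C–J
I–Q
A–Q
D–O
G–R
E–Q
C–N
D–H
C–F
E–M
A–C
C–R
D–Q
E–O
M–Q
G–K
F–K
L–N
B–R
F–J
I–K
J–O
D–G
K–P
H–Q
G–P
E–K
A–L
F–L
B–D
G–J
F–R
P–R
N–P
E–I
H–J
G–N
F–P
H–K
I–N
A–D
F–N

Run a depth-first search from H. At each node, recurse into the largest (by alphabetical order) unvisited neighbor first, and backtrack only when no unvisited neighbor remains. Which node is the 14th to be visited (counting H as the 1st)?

D

Visit H
H → Q
Q → R
R → P
P → N
N → L
L → F
F → K
K → I
I → E
E → O
O → J
J → G
G → D
D → B
D → A
A → C
E → M

Visit order: H, Q, R, P, N, L, F, K, I, E, O, J, G, D, B, A, C, M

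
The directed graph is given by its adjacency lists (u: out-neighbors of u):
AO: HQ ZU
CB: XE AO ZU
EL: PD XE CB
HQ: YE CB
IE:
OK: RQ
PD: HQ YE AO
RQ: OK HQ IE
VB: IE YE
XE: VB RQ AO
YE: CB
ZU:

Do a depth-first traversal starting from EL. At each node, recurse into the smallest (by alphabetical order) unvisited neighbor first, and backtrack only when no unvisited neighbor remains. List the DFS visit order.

EL, CB, AO, HQ, YE, ZU, XE, RQ, IE, OK, VB, PD

Visit EL
EL → CB
CB → AO
AO → HQ
HQ → YE
AO → ZU
CB → XE
XE → RQ
RQ → IE
RQ → OK
XE → VB
EL → PD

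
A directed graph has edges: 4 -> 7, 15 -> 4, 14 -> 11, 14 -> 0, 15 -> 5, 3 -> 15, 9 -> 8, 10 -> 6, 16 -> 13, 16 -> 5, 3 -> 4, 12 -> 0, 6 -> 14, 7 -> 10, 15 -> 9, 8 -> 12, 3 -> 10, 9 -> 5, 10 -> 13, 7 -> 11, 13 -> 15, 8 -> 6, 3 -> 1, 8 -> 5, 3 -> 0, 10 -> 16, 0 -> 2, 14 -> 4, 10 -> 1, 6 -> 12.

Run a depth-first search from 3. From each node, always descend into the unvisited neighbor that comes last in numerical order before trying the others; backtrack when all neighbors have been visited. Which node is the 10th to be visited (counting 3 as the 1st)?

Visit 3
3 → 15
15 → 9
9 → 8
8 → 12
12 → 0
0 → 2
8 → 6
6 → 14
14 → 11
14 → 4
4 → 7
7 → 10
10 → 16
16 → 13
16 → 5
10 → 1

Visit order: 3, 15, 9, 8, 12, 0, 2, 6, 14, 11, 4, 7, 10, 16, 13, 5, 1

11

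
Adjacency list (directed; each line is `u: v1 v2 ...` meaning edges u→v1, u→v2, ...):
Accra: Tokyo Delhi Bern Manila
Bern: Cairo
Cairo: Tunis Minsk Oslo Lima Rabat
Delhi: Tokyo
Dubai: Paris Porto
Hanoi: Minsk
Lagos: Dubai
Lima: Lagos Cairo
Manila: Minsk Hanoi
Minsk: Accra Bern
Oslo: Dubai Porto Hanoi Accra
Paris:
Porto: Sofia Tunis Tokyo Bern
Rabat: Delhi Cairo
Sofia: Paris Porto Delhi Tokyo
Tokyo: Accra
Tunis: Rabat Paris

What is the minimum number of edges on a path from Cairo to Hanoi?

Level 0: Cairo
Level 1: Lima, Minsk, Oslo, Rabat, Tunis
Level 2: Accra, Bern, Delhi, Dubai, Hanoi, Lagos, Paris, Porto
Level 3: Manila, Sofia, Tokyo
Hanoi first appears at level 2.

2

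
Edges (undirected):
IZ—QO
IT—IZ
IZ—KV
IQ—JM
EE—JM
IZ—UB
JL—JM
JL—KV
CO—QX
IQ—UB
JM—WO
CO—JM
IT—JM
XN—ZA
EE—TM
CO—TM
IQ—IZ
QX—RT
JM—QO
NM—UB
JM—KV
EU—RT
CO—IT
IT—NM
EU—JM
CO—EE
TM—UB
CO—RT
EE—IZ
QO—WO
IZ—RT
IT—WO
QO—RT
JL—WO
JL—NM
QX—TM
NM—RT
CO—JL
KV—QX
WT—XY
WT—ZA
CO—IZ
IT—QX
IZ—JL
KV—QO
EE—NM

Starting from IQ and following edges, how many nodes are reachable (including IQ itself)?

16

BFS from IQ visits: IQ, IZ, JM, UB, CO, EE, IT, JL, KV, QO, RT, EU, WO, NM, TM, QX
Reachable nodes: 16 of 20 total.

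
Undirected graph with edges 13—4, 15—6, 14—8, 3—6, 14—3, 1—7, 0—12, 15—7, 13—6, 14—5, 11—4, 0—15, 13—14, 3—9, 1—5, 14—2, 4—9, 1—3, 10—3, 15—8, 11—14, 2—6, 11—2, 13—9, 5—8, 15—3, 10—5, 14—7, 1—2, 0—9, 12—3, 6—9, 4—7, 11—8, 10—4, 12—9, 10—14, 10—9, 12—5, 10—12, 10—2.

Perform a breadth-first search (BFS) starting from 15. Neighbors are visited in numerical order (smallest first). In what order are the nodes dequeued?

15, 0, 3, 6, 7, 8, 9, 12, 1, 10, 14, 2, 13, 4, 5, 11

Visit 15; enqueue 0, 3, 6, 7, 8 → queue [0, 3, 6, 7, 8]
Visit 0; enqueue 9, 12 → queue [3, 6, 7, 8, 9, 12]
Visit 3; enqueue 1, 10, 14 → queue [6, 7, 8, 9, 12, 1, 10, 14]
Visit 6; enqueue 2, 13 → queue [7, 8, 9, 12, 1, 10, 14, 2, 13]
Visit 7; enqueue 4 → queue [8, 9, 12, 1, 10, 14, 2, 13, 4]
Visit 8; enqueue 5, 11 → queue [9, 12, 1, 10, 14, 2, 13, 4, 5, 11]
Visit 9 → queue [12, 1, 10, 14, 2, 13, 4, 5, 11]
Visit 12 → queue [1, 10, 14, 2, 13, 4, 5, 11]
Visit 1 → queue [10, 14, 2, 13, 4, 5, 11]
Visit 10 → queue [14, 2, 13, 4, 5, 11]
Visit 14 → queue [2, 13, 4, 5, 11]
Visit 2 → queue [13, 4, 5, 11]
Visit 13 → queue [4, 5, 11]
Visit 4 → queue [5, 11]
Visit 5 → queue [11]
Visit 11 → queue []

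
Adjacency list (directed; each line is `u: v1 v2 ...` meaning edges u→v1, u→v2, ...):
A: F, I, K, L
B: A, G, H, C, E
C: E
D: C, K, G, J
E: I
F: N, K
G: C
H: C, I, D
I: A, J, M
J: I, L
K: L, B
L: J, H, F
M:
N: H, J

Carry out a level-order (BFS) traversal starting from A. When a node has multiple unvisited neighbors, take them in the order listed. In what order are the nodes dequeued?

Visit A; enqueue F, I, K, L → queue [F, I, K, L]
Visit F; enqueue N → queue [I, K, L, N]
Visit I; enqueue J, M → queue [K, L, N, J, M]
Visit K; enqueue B → queue [L, N, J, M, B]
Visit L; enqueue H → queue [N, J, M, B, H]
Visit N → queue [J, M, B, H]
Visit J → queue [M, B, H]
Visit M → queue [B, H]
Visit B; enqueue G, C, E → queue [H, G, C, E]
Visit H; enqueue D → queue [G, C, E, D]
Visit G → queue [C, E, D]
Visit C → queue [E, D]
Visit E → queue [D]
Visit D → queue []

A, F, I, K, L, N, J, M, B, H, G, C, E, D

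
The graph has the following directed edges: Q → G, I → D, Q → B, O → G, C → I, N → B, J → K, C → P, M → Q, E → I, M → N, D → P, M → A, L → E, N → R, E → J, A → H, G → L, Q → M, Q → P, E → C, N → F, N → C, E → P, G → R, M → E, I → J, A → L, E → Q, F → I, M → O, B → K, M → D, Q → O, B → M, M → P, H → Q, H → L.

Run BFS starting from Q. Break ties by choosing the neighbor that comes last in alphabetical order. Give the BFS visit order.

Visit Q; enqueue P, O, M, G, B → queue [P, O, M, G, B]
Visit P → queue [O, M, G, B]
Visit O → queue [M, G, B]
Visit M; enqueue N, E, D, A → queue [G, B, N, E, D, A]
Visit G; enqueue R, L → queue [B, N, E, D, A, R, L]
Visit B; enqueue K → queue [N, E, D, A, R, L, K]
Visit N; enqueue F, C → queue [E, D, A, R, L, K, F, C]
Visit E; enqueue J, I → queue [D, A, R, L, K, F, C, J, I]
Visit D → queue [A, R, L, K, F, C, J, I]
Visit A; enqueue H → queue [R, L, K, F, C, J, I, H]
Visit R → queue [L, K, F, C, J, I, H]
Visit L → queue [K, F, C, J, I, H]
Visit K → queue [F, C, J, I, H]
Visit F → queue [C, J, I, H]
Visit C → queue [J, I, H]
Visit J → queue [I, H]
Visit I → queue [H]
Visit H → queue []

Q → P → O → M → G → B → N → E → D → A → R → L → K → F → C → J → I → H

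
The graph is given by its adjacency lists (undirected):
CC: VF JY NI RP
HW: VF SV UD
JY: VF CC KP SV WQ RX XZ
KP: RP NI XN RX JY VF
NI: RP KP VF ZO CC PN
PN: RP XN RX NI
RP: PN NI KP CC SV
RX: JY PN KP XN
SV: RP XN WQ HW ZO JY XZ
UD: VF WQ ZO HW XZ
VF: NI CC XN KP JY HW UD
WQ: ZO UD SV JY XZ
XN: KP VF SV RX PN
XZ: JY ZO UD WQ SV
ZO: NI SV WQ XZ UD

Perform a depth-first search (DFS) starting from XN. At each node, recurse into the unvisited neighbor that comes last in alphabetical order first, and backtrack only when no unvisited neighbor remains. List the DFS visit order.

XN → VF → UD → ZO → XZ → WQ → SV → RP → PN → RX → KP → NI → CC → JY → HW

Visit XN
XN → VF
VF → UD
UD → ZO
ZO → XZ
XZ → WQ
WQ → SV
SV → RP
RP → PN
PN → RX
RX → KP
KP → NI
NI → CC
CC → JY
SV → HW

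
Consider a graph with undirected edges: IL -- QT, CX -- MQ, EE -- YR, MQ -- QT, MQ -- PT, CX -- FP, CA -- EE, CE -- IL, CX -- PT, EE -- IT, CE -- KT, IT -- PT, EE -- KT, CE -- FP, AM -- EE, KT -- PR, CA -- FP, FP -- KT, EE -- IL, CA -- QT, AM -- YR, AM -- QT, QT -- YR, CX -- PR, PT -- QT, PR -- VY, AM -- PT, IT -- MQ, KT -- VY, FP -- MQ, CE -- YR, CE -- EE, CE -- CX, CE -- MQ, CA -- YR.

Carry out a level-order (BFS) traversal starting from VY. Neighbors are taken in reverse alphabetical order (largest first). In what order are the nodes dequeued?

Visit VY; enqueue PR, KT → queue [PR, KT]
Visit PR; enqueue CX → queue [KT, CX]
Visit KT; enqueue FP, EE, CE → queue [CX, FP, EE, CE]
Visit CX; enqueue PT, MQ → queue [FP, EE, CE, PT, MQ]
Visit FP; enqueue CA → queue [EE, CE, PT, MQ, CA]
Visit EE; enqueue YR, IT, IL, AM → queue [CE, PT, MQ, CA, YR, IT, IL, AM]
Visit CE → queue [PT, MQ, CA, YR, IT, IL, AM]
Visit PT; enqueue QT → queue [MQ, CA, YR, IT, IL, AM, QT]
Visit MQ → queue [CA, YR, IT, IL, AM, QT]
Visit CA → queue [YR, IT, IL, AM, QT]
Visit YR → queue [IT, IL, AM, QT]
Visit IT → queue [IL, AM, QT]
Visit IL → queue [AM, QT]
Visit AM → queue [QT]
Visit QT → queue []

VY -> PR -> KT -> CX -> FP -> EE -> CE -> PT -> MQ -> CA -> YR -> IT -> IL -> AM -> QT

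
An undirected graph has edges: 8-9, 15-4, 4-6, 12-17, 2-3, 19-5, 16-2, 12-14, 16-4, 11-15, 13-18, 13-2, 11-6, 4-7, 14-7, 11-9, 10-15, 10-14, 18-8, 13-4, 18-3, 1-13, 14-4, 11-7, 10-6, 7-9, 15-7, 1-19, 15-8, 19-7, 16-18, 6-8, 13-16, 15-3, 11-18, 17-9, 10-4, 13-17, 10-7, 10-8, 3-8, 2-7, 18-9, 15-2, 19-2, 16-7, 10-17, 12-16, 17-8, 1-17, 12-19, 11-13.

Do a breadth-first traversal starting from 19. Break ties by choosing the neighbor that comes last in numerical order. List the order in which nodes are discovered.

Visit 19; enqueue 12, 7, 5, 2, 1 → queue [12, 7, 5, 2, 1]
Visit 12; enqueue 17, 16, 14 → queue [7, 5, 2, 1, 17, 16, 14]
Visit 7; enqueue 15, 11, 10, 9, 4 → queue [5, 2, 1, 17, 16, 14, 15, 11, 10, 9, 4]
Visit 5 → queue [2, 1, 17, 16, 14, 15, 11, 10, 9, 4]
Visit 2; enqueue 13, 3 → queue [1, 17, 16, 14, 15, 11, 10, 9, 4, 13, 3]
Visit 1 → queue [17, 16, 14, 15, 11, 10, 9, 4, 13, 3]
Visit 17; enqueue 8 → queue [16, 14, 15, 11, 10, 9, 4, 13, 3, 8]
Visit 16; enqueue 18 → queue [14, 15, 11, 10, 9, 4, 13, 3, 8, 18]
Visit 14 → queue [15, 11, 10, 9, 4, 13, 3, 8, 18]
Visit 15 → queue [11, 10, 9, 4, 13, 3, 8, 18]
Visit 11; enqueue 6 → queue [10, 9, 4, 13, 3, 8, 18, 6]
Visit 10 → queue [9, 4, 13, 3, 8, 18, 6]
Visit 9 → queue [4, 13, 3, 8, 18, 6]
Visit 4 → queue [13, 3, 8, 18, 6]
Visit 13 → queue [3, 8, 18, 6]
Visit 3 → queue [8, 18, 6]
Visit 8 → queue [18, 6]
Visit 18 → queue [6]
Visit 6 → queue []

19 → 12 → 7 → 5 → 2 → 1 → 17 → 16 → 14 → 15 → 11 → 10 → 9 → 4 → 13 → 3 → 8 → 18 → 6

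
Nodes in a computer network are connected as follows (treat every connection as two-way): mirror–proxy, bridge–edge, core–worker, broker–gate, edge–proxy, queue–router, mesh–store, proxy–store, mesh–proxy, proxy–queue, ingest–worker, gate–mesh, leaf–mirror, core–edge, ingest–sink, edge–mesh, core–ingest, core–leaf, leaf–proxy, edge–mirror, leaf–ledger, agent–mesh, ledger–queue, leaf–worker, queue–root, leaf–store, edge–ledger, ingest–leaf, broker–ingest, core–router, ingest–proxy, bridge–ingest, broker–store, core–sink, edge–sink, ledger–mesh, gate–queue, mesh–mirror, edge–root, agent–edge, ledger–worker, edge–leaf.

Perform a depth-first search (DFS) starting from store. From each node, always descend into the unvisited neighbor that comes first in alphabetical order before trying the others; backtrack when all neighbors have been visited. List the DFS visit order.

store, broker, gate, mesh, agent, edge, bridge, ingest, core, leaf, ledger, queue, proxy, mirror, root, router, worker, sink

Visit store
store → broker
broker → gate
gate → mesh
mesh → agent
agent → edge
edge → bridge
bridge → ingest
ingest → core
core → leaf
leaf → ledger
ledger → queue
queue → proxy
proxy → mirror
queue → root
queue → router
ledger → worker
core → sink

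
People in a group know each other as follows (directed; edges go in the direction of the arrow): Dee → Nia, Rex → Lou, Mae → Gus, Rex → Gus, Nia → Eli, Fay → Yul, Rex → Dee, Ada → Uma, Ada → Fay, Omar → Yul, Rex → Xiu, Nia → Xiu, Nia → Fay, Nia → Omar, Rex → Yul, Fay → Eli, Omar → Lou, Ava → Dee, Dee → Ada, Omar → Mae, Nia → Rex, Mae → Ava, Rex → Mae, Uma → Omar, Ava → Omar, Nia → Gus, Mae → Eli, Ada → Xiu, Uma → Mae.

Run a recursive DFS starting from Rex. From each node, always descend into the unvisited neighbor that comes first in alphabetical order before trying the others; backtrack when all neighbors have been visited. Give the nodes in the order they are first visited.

Rex → Dee → Ada → Fay → Eli → Yul → Uma → Mae → Ava → Omar → Lou → Gus → Xiu → Nia

Visit Rex
Rex → Dee
Dee → Ada
Ada → Fay
Fay → Eli
Fay → Yul
Ada → Uma
Uma → Mae
Mae → Ava
Ava → Omar
Omar → Lou
Mae → Gus
Ada → Xiu
Dee → Nia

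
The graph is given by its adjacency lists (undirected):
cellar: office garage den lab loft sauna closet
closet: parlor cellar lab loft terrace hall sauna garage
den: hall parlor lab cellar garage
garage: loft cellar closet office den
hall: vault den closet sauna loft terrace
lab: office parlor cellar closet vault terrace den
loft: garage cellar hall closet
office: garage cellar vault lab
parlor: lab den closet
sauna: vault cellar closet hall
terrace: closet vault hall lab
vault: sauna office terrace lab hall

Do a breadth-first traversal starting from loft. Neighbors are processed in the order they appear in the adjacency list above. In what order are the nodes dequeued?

Visit loft; enqueue garage, cellar, hall, closet → queue [garage, cellar, hall, closet]
Visit garage; enqueue office, den → queue [cellar, hall, closet, office, den]
Visit cellar; enqueue lab, sauna → queue [hall, closet, office, den, lab, sauna]
Visit hall; enqueue vault, terrace → queue [closet, office, den, lab, sauna, vault, terrace]
Visit closet; enqueue parlor → queue [office, den, lab, sauna, vault, terrace, parlor]
Visit office → queue [den, lab, sauna, vault, terrace, parlor]
Visit den → queue [lab, sauna, vault, terrace, parlor]
Visit lab → queue [sauna, vault, terrace, parlor]
Visit sauna → queue [vault, terrace, parlor]
Visit vault → queue [terrace, parlor]
Visit terrace → queue [parlor]
Visit parlor → queue []

loft, garage, cellar, hall, closet, office, den, lab, sauna, vault, terrace, parlor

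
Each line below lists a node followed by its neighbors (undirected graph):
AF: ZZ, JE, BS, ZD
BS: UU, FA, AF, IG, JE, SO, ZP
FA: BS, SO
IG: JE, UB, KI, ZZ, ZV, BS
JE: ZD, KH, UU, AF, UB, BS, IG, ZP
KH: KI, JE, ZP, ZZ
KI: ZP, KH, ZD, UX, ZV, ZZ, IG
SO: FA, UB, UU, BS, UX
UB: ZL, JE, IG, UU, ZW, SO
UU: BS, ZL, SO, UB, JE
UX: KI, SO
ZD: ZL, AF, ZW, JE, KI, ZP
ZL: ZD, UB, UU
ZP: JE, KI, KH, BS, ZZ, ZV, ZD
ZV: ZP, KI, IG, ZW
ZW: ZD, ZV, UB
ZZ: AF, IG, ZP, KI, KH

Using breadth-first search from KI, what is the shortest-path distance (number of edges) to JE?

2

Level 0: KI
Level 1: IG, KH, UX, ZD, ZP, ZV, ZZ
Level 2: AF, BS, JE, SO, UB, ZL, ZW
Level 3: FA, UU
JE first appears at level 2.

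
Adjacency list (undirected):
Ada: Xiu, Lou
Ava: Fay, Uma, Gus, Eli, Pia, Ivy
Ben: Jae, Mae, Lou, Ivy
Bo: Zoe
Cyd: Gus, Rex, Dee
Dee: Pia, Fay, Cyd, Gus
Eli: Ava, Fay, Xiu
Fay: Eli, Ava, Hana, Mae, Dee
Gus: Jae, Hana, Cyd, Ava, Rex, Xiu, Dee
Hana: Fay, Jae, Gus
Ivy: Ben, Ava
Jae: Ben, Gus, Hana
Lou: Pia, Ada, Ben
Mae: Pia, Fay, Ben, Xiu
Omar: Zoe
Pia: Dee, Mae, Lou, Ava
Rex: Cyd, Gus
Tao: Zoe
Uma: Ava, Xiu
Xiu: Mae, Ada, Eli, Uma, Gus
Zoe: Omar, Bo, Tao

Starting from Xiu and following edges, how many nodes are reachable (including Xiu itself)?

BFS from Xiu visits: Xiu, Mae, Ada, Eli, Uma, Gus, Pia, Fay, Ben, Lou, Ava, Jae, Hana, Cyd, Rex, Dee, Ivy
Reachable nodes: 17 of 21 total.

17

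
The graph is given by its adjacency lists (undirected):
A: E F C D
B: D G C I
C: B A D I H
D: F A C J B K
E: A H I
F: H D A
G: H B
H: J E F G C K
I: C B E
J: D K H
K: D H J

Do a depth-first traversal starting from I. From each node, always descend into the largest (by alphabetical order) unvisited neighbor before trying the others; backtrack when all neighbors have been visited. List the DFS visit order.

I → E → H → K → J → D → F → A → C → B → G

Visit I
I → E
E → H
H → K
K → J
J → D
D → F
F → A
A → C
C → B
B → G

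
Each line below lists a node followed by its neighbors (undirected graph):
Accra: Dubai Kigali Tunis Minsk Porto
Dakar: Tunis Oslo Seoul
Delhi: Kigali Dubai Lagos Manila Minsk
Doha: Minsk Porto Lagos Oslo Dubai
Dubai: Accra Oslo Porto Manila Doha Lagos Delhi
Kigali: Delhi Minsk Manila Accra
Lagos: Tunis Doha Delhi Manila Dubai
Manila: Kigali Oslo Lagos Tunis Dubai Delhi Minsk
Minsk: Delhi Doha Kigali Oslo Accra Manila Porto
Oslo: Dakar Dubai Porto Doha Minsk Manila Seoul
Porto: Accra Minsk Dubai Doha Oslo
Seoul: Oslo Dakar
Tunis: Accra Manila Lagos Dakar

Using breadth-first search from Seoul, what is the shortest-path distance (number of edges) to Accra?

3

Level 0: Seoul
Level 1: Dakar, Oslo
Level 2: Doha, Dubai, Manila, Minsk, Porto, Tunis
Level 3: Accra, Delhi, Kigali, Lagos
Accra first appears at level 3.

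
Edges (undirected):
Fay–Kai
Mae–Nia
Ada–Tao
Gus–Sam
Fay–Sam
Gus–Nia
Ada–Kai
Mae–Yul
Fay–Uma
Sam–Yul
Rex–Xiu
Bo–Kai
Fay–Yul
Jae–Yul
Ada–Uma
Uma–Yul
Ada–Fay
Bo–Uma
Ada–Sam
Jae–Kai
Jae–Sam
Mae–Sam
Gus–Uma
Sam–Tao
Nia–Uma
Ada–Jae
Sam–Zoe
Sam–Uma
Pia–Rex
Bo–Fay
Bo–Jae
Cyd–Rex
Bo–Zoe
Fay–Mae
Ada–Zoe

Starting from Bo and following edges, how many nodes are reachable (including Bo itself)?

BFS from Bo visits: Bo, Fay, Jae, Kai, Uma, Zoe, Ada, Mae, Sam, Yul, Gus, Nia, Tao
Reachable nodes: 13 of 17 total.

13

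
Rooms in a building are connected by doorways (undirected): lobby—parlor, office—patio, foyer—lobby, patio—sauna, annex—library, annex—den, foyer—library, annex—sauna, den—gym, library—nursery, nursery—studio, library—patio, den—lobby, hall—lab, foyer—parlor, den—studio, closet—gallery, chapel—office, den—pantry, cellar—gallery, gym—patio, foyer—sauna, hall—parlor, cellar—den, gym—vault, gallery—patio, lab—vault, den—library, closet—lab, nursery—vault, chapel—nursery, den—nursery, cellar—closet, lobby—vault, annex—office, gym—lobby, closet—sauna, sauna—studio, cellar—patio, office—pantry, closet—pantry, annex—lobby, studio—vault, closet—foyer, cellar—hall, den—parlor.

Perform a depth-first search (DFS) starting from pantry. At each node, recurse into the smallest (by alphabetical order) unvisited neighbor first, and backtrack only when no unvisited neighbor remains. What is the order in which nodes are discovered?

pantry closet cellar den annex library foyer lobby gym patio gallery office chapel nursery studio sauna vault lab hall parlor

Visit pantry
pantry → closet
closet → cellar
cellar → den
den → annex
annex → library
library → foyer
foyer → lobby
lobby → gym
gym → patio
patio → gallery
patio → office
office → chapel
chapel → nursery
nursery → studio
studio → sauna
studio → vault
vault → lab
lab → hall
hall → parlor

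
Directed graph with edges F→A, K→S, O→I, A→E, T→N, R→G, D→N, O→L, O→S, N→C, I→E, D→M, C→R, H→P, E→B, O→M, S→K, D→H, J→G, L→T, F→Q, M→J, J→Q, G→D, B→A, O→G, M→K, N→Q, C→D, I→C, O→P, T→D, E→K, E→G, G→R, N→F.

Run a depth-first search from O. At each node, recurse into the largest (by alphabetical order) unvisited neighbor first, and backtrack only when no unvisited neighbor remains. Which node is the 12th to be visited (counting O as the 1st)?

Visit O
O → S
S → K
O → P
O → M
M → J
J → Q
J → G
G → R
G → D
D → N
N → F
F → A
A → E
E → B
N → C
D → H
O → L
L → T
O → I

Visit order: O, S, K, P, M, J, Q, G, R, D, N, F, A, E, B, C, H, L, T, I

F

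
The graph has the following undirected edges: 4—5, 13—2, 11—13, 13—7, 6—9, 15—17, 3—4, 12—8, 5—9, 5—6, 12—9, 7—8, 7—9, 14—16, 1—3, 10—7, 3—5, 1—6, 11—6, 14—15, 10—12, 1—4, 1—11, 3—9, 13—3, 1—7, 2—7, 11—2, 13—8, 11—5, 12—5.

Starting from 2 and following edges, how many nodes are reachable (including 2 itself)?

13

BFS from 2 visits: 2, 7, 11, 13, 1, 8, 9, 10, 5, 6, 3, 4, 12
Reachable nodes: 13 of 17 total.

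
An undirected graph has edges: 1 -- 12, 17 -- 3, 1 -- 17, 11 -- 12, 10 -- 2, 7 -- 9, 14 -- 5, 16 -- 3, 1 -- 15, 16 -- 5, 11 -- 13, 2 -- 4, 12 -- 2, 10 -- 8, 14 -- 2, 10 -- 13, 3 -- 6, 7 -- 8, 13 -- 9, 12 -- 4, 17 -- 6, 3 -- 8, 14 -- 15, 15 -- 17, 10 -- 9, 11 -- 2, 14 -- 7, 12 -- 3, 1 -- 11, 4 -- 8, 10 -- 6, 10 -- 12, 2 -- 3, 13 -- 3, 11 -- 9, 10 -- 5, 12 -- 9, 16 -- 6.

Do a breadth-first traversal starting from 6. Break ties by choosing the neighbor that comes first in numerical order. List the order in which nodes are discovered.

Visit 6; enqueue 3, 10, 16, 17 → queue [3, 10, 16, 17]
Visit 3; enqueue 2, 8, 12, 13 → queue [10, 16, 17, 2, 8, 12, 13]
Visit 10; enqueue 5, 9 → queue [16, 17, 2, 8, 12, 13, 5, 9]
Visit 16 → queue [17, 2, 8, 12, 13, 5, 9]
Visit 17; enqueue 1, 15 → queue [2, 8, 12, 13, 5, 9, 1, 15]
Visit 2; enqueue 4, 11, 14 → queue [8, 12, 13, 5, 9, 1, 15, 4, 11, 14]
Visit 8; enqueue 7 → queue [12, 13, 5, 9, 1, 15, 4, 11, 14, 7]
Visit 12 → queue [13, 5, 9, 1, 15, 4, 11, 14, 7]
Visit 13 → queue [5, 9, 1, 15, 4, 11, 14, 7]
Visit 5 → queue [9, 1, 15, 4, 11, 14, 7]
Visit 9 → queue [1, 15, 4, 11, 14, 7]
Visit 1 → queue [15, 4, 11, 14, 7]
Visit 15 → queue [4, 11, 14, 7]
Visit 4 → queue [11, 14, 7]
Visit 11 → queue [14, 7]
Visit 14 → queue [7]
Visit 7 → queue []

6 -> 3 -> 10 -> 16 -> 17 -> 2 -> 8 -> 12 -> 13 -> 5 -> 9 -> 1 -> 15 -> 4 -> 11 -> 14 -> 7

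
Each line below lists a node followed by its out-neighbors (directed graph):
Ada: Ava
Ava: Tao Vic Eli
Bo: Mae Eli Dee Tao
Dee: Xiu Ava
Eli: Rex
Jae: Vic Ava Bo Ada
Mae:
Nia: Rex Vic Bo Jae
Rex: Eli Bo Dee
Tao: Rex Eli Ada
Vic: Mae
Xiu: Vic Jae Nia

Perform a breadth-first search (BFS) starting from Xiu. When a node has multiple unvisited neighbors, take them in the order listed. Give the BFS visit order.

Visit Xiu; enqueue Vic, Jae, Nia → queue [Vic, Jae, Nia]
Visit Vic; enqueue Mae → queue [Jae, Nia, Mae]
Visit Jae; enqueue Ava, Bo, Ada → queue [Nia, Mae, Ava, Bo, Ada]
Visit Nia; enqueue Rex → queue [Mae, Ava, Bo, Ada, Rex]
Visit Mae → queue [Ava, Bo, Ada, Rex]
Visit Ava; enqueue Tao, Eli → queue [Bo, Ada, Rex, Tao, Eli]
Visit Bo; enqueue Dee → queue [Ada, Rex, Tao, Eli, Dee]
Visit Ada → queue [Rex, Tao, Eli, Dee]
Visit Rex → queue [Tao, Eli, Dee]
Visit Tao → queue [Eli, Dee]
Visit Eli → queue [Dee]
Visit Dee → queue []

Xiu, Vic, Jae, Nia, Mae, Ava, Bo, Ada, Rex, Tao, Eli, Dee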